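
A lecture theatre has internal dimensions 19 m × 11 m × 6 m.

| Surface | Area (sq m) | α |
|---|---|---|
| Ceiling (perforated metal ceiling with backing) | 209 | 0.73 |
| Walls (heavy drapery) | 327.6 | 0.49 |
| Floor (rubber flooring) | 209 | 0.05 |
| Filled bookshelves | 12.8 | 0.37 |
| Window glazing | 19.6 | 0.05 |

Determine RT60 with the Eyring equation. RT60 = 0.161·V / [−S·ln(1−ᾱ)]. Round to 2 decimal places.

S = Σ Sᵢ = 778.0 sq m.
Absorption A = 209×0.73 + 327.6×0.49 + 209×0.05 + 12.8×0.37 + 19.6×0.05 = 329.260 sabins.
Mean coefficient ᾱ = A/S = 0.4232.
Eyring denominator: −S ln(1−ᾱ) = 428.102.
V = 19 × 11 × 6 = 1254 m³.
T = 0.161·V/[−S·ln(1−ᾱ)] = 0.161·1254/428.102 = 0.47 s.

0.47 s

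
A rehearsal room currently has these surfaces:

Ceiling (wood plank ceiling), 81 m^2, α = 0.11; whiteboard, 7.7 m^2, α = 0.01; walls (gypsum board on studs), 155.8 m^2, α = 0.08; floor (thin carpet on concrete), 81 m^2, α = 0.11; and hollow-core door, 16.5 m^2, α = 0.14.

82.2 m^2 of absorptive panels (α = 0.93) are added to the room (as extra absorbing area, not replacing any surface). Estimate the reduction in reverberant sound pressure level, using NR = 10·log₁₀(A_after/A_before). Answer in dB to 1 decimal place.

Summing Sᵢαᵢ: 8.910 + 0.077 + 12.464 + 8.910 + 2.310 → A_before = 32.671 sabins.
Added absorption = 82.2 × 0.93 = 76.446 sabins.
A_after = 32.671 + 76.446 = 109.117 sabins.
Reduction = 10 log₁₀(A_after/A_before) = 10 log₁₀(3.3399) = 5.2 dB.

5.2 dB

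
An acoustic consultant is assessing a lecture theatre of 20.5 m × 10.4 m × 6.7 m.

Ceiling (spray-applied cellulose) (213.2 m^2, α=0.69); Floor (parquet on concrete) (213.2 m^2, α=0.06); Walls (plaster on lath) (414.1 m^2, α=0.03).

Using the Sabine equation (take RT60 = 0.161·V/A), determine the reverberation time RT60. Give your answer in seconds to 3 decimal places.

1.335 sec

Summing Sᵢαᵢ: 147.108 + 12.792 + 12.423 → A = 172.323 sabins.
Room volume: 1428.44 m³.
Sabine: RT60 = 0.161 × 1428.44 / 172.323 = 1.335 s.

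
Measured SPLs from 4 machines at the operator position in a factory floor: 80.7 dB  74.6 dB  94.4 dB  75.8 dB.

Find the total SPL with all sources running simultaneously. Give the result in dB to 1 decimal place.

94.7 dB

Converting to relative power and adding: 10^(80.7/10) + 10^(74.6/10) + 10^(94.4/10) + 10^(75.8/10) = 2.939e+09.
L_total = 10·log₁₀(2.939e+09) = 94.7 dB.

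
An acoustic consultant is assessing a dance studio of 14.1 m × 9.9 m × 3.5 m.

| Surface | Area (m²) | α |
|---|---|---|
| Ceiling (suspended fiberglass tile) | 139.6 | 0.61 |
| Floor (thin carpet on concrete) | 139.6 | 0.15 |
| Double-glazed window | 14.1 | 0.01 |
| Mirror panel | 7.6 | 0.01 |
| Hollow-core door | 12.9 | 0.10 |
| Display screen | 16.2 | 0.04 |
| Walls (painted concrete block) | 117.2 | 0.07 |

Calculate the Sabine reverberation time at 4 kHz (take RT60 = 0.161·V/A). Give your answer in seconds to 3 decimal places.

0.675 s

Total absorption A = 139.6·0.61 + 139.6·0.15 + 14.1·0.01 + 7.6·0.01 + 12.9·0.10 + 16.2·0.04 + 117.2·0.07
  = 85.156 + 20.940 + 0.141 + 0.076 + 1.290 + 0.648 + 8.204 = 116.455 m² sabins.
Volume V = 14.1 × 9.9 × 3.5 = 488.565 m³.
RT60 = 0.161 · V / A = 0.161 × 488.565 / 116.455 = 0.675 s.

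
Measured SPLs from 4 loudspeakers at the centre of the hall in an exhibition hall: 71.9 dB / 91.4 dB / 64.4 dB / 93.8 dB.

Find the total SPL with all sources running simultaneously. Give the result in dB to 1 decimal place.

95.8 dB

Sum in the linear (power) domain: Σ 10^(Lᵢ/10) = 10^(71.9/10) + 10^(91.4/10) + 10^(64.4/10) + 10^(93.8/10) = 3.797e+09.
L_total = 10·log₁₀(3.797e+09) = 95.8 dB.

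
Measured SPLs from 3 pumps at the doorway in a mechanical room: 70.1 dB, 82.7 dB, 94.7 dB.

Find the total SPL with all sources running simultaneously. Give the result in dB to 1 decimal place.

95.0 dB

Σ 10^(Lᵢ/10) = 3.148e+09.
Combined level = 10 log₁₀(3.148e+09) = 95.0 dB.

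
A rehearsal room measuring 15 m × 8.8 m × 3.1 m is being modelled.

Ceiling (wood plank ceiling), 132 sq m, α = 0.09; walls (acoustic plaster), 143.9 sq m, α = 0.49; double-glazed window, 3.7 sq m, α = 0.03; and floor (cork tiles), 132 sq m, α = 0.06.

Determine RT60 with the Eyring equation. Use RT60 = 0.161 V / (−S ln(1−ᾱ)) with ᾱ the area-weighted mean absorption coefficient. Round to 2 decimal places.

0.65 s

Total surface area S = 132 + 143.9 + 3.7 + 132 = 411.6 sq m.
Σ(Sᵢαᵢ) = 132×0.09 + 143.9×0.49 + 3.7×0.03 + 132×0.06 = 90.422.
Mean coefficient ᾱ = A/S = 0.2197.
−S·ln(1−ᾱ) = −411.6 × ln(1 − 0.2197) = 102.108.
V = 15 × 8.8 × 3.1 = 409.2 m³.
RT60 = 0.161 × 409.2 / 102.108 = 0.65 s.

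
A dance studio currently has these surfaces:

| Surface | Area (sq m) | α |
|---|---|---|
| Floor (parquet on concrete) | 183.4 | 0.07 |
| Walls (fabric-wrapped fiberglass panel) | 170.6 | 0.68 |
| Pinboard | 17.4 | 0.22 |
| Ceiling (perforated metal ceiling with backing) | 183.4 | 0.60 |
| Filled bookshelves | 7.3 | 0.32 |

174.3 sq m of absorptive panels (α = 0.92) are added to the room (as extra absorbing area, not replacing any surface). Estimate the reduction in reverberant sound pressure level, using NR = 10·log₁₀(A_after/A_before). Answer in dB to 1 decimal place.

2.2 dB

Summing Sᵢαᵢ: 12.838 + 116.008 + 3.828 + 110.040 + 2.336 → A_before = 245.050 sabins.
Added absorption = 174.3 × 0.92 = 160.356 sabins.
A_after = 245.050 + 160.356 = 405.406 sabins.
Reduction = 10 log₁₀(A_after/A_before) = 10 log₁₀(1.6544) = 2.2 dB.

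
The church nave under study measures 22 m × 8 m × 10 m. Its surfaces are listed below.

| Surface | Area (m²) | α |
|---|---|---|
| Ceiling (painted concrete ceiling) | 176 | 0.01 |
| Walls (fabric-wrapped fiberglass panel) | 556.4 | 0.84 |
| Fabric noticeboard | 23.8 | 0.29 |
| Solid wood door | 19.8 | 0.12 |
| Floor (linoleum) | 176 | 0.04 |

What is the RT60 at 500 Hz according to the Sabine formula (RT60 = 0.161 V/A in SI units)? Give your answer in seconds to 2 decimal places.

A = Σ Sᵢαᵢ = 176*0.01 + 556.4*0.84 + 23.8*0.29 + 19.8*0.12 + 176*0.04 = 485.454 sabins.
Volume V = 22 × 8 × 10 = 1760 m³.
RT60 = 0.161 · V / A = 0.161 × 1760 / 485.454 = 0.58 s.

0.58 s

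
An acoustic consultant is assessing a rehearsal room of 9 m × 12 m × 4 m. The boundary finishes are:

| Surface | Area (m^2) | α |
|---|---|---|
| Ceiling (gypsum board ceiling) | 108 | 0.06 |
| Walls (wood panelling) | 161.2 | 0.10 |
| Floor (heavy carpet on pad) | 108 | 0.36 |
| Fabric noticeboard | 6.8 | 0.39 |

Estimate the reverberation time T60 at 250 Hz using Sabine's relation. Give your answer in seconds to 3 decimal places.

1.085 seconds

A = Σ Sᵢαᵢ = 108·0.06 + 161.2·0.10 + 108·0.36 + 6.8·0.39 = 64.132 sabins.
Room volume: 432 m³.
RT60 = 0.161 · V / A = 0.161 × 432 / 64.132 = 1.085 s.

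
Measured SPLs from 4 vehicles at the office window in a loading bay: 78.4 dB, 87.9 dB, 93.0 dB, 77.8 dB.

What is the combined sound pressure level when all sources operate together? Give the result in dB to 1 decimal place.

94.4 dB

Sum in the linear (power) domain: Σ 10^(Lᵢ/10) = 10^(78.4/10) + 10^(87.9/10) + 10^(93.0/10) + 10^(77.8/10) = 2.741e+09.
L_total = 10·log₁₀(2.741e+09) = 94.4 dB.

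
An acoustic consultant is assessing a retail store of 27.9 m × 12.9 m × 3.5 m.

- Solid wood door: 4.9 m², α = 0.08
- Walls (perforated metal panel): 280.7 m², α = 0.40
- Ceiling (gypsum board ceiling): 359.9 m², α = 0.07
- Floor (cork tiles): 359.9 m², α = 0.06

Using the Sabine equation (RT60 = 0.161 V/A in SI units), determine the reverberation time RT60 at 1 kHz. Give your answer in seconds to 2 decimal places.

Equivalent absorption area: A = 4.9×0.08 + 280.7×0.40 + 359.9×0.07 + 359.9×0.06 = 159.459 m².
Volume V = 27.9 × 12.9 × 3.5 = 1259.685 m³.
Sabine: RT60 = 0.161 × 1259.685 / 159.459 = 1.27 s.

1.27 s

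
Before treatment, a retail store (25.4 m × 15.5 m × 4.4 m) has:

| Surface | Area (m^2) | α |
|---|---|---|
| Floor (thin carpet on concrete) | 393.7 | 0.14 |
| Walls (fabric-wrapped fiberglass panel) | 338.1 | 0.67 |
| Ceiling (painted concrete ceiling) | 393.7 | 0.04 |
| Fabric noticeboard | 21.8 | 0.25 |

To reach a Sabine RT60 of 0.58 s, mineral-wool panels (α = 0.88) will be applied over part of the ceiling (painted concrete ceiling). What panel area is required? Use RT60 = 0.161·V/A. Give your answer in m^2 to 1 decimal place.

211.9

Total absorption A₁ = 393.7×0.14 + 338.1×0.67 + 393.7×0.04 + 21.8×0.25
  = 55.118 + 226.527 + 15.748 + 5.450 = 302.843 m^2 sabins.
V = 1732.28 m³. Target absorption A₂ = 0.161 × 1732.28 / 0.58 = 480.857 sabins.
Absorption to add: 480.857 − 302.843 = 178.014 sabins.
Net gain per m^2: Δα = 0.88 − 0.04 = 0.84.
Panel area = 178.014 / 0.84 = 211.9 m^2.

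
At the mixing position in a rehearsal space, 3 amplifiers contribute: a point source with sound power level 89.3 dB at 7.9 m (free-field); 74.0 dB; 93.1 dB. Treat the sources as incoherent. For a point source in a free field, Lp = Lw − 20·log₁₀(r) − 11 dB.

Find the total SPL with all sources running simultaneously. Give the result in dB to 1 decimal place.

Source at 7.9 m: Lp = 89.3 − 20·log₁₀(7.9) − 11 = 60.3 dB.
Sum in the linear (power) domain: Σ 10^(Lᵢ/10) = 10^(60.3/10) + 10^(74.0/10) + 10^(93.1/10) = 2.068e+09.
L_total = 10·log₁₀(2.068e+09) = 93.2 dB.

93.2 dB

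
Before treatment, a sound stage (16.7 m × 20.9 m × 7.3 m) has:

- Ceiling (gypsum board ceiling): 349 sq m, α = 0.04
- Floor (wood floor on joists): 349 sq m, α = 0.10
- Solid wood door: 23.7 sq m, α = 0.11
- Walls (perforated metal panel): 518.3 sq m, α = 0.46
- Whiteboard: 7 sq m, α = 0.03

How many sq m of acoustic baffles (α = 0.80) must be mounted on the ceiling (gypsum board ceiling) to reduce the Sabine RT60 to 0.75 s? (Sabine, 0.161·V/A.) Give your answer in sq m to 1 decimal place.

338.0

Summing Sᵢαᵢ: 13.960 + 34.900 + 2.607 + 238.418 + 0.210 → A₁ = 290.095 sabins.
V = 2547.919 m³. Target absorption A₂ = 0.161 × 2547.919 / 0.75 = 546.953 sabins.
Absorption to add: 546.953 − 290.095 = 256.858 sabins.
Net gain per sq m: Δα = 0.80 − 0.04 = 0.76.
Area = ΔA/Δα = 256.858/0.76 = 338.0 sq m.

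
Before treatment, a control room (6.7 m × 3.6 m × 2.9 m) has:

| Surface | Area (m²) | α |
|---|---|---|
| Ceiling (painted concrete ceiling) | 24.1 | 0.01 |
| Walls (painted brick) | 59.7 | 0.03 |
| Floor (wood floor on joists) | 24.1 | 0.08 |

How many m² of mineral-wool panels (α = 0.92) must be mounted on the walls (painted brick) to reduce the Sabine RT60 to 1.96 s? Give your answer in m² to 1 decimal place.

Total absorption A₁ = 24.1×0.01 + 59.7×0.03 + 24.1×0.08
  = 0.241 + 1.791 + 1.928 = 3.960 m² sabins.
Required A₂ = 0.161·69.948/1.96 = 5.746 sabins.
ΔA needed = 5.746 − 3.960 = 1.786 sabins.
Net gain per m²: Δα = 0.92 − 0.03 = 0.89.
Area = ΔA/Δα = 1.786/0.89 = 2.0 m².

2.0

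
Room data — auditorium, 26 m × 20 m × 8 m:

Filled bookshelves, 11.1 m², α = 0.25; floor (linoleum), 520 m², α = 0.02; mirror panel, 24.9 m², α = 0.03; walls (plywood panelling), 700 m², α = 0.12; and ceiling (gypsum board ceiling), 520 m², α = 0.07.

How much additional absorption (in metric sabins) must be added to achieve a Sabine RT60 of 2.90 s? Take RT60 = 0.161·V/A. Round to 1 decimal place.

96.6 sabins

A₁ = Σ Sᵢαᵢ = 11.1×0.25 + 520×0.02 + 24.9×0.03 + 700×0.12 + 520×0.07 = 134.322 sabins.
For T = 2.90 s, need A₂ = 0.161·V/T = 0.161·4160/2.90 = 230.952 sabins.
Additional absorption ΔA = 230.952 − 134.322 = 96.6 sabins.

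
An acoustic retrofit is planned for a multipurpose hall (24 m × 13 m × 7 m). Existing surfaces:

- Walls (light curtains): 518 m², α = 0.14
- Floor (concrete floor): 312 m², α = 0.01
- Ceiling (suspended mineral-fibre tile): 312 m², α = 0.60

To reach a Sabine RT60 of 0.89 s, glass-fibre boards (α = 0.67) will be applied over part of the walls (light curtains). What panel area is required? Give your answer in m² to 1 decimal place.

Total absorption A₁ = 518*0.14 + 312*0.01 + 312*0.60
  = 72.520 + 3.120 + 187.200 = 262.840 m² sabins.
V = 2184 m³. Target absorption A₂ = 0.161 × 2184 / 0.89 = 395.083 sabins.
Absorption to add: 395.083 − 262.840 = 132.243 sabins.
Net gain per m²: Δα = 0.67 − 0.14 = 0.53.
Panel area = 132.243 / 0.53 = 249.5 m².

249.5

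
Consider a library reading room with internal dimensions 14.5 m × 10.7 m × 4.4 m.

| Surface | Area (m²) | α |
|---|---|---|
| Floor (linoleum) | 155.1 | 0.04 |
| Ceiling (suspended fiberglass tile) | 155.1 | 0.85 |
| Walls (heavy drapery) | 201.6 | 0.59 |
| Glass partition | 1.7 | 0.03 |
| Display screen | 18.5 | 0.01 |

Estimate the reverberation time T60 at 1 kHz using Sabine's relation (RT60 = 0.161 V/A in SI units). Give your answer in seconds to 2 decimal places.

0.43 s

Summing Sᵢαᵢ: 6.204 + 131.835 + 118.944 + 0.051 + 0.185 → A = 257.219 sabins.
V = 14.5·10.7·4.4 = 682.66 m³.
T = 0.161 V/A = 0.161·682.66/257.219 = 0.43 s.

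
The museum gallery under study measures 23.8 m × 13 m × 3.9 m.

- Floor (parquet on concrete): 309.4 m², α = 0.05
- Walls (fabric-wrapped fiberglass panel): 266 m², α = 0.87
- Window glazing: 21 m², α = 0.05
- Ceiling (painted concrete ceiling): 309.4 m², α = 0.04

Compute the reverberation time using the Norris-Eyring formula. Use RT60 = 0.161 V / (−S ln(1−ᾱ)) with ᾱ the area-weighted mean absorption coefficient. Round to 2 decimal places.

0.63 sec

Total surface area S = 309.4 + 266 + 21 + 309.4 = 905.8 m².
Absorption A = 309.4·0.05 + 266·0.87 + 21·0.05 + 309.4·0.04 = 260.316 sabins.
Mean coefficient ᾱ = A/S = 0.2874.
Eyring denominator: −S ln(1−ᾱ) = 306.917.
V = 23.8 × 13 × 3.9 = 1206.66 m³.
T = 0.161·V/[−S·ln(1−ᾱ)] = 0.161·1206.66/306.917 = 0.63 s.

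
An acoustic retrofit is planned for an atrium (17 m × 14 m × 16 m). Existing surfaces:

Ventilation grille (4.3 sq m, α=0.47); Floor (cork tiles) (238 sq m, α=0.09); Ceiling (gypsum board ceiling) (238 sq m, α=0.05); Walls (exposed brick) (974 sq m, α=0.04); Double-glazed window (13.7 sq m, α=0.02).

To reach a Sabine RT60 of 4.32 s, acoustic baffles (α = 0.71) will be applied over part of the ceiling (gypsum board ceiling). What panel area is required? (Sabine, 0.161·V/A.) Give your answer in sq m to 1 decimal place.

Total absorption A₁ = 4.3·0.47 + 238·0.09 + 238·0.05 + 974·0.04 + 13.7·0.02
  = 2.021 + 21.420 + 11.900 + 38.960 + 0.274 = 74.575 sq m sabins.
V = 3808 m³. Target absorption A₂ = 0.161 × 3808 / 4.32 = 141.919 sabins.
ΔA needed = 141.919 − 74.575 = 67.344 sabins.
Each sq m of panel replacing the ceiling (gypsum board ceiling) adds (0.71 − 0.05) = 0.66 sabins.
Panel area = 67.344 / 0.66 = 102.0 sq m.

102.0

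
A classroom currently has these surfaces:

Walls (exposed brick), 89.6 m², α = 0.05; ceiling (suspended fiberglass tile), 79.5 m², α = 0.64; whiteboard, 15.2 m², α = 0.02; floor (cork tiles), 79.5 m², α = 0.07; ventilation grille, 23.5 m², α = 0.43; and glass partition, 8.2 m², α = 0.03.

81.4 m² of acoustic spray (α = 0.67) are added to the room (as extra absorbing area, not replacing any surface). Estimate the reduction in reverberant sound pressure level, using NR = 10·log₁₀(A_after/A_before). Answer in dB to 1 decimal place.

Summing Sᵢαᵢ: 4.480 + 50.880 + 0.304 + 5.565 + 10.105 + 0.246 → A_before = 71.580 sabins.
Added absorption = 81.4 × 0.67 = 54.538 sabins.
New total A_after = 126.118 sabins.
NR = 10·log₁₀(126.118/71.580) = 2.5 dB.

2.5 dB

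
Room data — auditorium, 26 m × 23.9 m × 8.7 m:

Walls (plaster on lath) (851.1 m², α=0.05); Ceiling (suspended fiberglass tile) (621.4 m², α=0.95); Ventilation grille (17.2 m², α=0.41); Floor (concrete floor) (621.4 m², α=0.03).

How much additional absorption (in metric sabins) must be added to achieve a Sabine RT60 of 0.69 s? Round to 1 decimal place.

Equivalent absorption area: A₁ = 851.1*0.05 + 621.4*0.95 + 17.2*0.41 + 621.4*0.03 = 658.579 m².
V = 5406.18 m³. Required absorption A₂ = 0.161 × 5406.18 / 0.69 = 1261.442 sabins.
ΔA = A₂ − A₁ = 1261.442 − 658.579 = 602.9 sabins.

602.9 sabins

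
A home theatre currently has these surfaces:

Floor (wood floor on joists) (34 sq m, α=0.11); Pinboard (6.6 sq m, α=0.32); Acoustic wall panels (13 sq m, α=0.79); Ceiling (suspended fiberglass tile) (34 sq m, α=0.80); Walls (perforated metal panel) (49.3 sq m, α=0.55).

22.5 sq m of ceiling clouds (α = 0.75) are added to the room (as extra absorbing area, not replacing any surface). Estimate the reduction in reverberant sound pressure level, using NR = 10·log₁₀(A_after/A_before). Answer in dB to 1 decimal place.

0.9 dB

Equivalent absorption area: A_before = 34×0.11 + 6.6×0.32 + 13×0.79 + 34×0.80 + 49.3×0.55 = 70.437 sq m.
Treatment contributes 22.5·0.75 = 16.875 sabins.
New total A_after = 87.312 sabins.
NR = 10·log₁₀(87.312/70.437) = 0.9 dB.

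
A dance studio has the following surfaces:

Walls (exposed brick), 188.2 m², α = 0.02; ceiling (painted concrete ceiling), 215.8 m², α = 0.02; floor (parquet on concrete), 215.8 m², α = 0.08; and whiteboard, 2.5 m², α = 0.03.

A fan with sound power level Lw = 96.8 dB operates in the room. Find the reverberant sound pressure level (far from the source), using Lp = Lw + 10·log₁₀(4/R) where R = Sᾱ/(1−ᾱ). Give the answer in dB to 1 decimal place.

A = 25.419 sabins; S = 622.3 m².
ᾱ = 0.0408, so room constant R = A/(1−ᾱ) = 26.500 m².
Lp = 96.8 + 10·log₁₀(4/26.500) = 96.8 + (-8.21) = 88.6 dB.

88.6 dB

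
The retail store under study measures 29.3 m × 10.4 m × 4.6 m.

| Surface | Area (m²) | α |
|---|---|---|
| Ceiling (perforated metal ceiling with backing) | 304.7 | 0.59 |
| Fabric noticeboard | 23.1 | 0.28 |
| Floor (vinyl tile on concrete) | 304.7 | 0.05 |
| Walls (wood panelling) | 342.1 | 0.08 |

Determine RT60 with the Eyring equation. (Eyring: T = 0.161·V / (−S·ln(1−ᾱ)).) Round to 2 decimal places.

0.87 s

Total surface area S = 304.7 + 23.1 + 304.7 + 342.1 = 974.6 m².
Σ(Sᵢαᵢ) = 304.7·0.59 + 23.1·0.28 + 304.7·0.05 + 342.1·0.08 = 228.844.
ᾱ = 228.844 / 974.6 = 0.2348.
Eyring denominator: −S ln(1−ᾱ) = 260.821.
V = 29.3 × 10.4 × 4.6 = 1401.712 m³.
RT60 = 0.161 × 1401.712 / 260.821 = 0.87 s.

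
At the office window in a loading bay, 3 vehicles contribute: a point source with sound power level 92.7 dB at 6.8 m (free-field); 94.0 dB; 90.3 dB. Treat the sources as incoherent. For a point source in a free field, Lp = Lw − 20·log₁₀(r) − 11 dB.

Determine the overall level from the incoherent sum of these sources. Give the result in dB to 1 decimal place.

95.5 dB

Source at 6.8 m: Lp = 92.7 − 20·log₁₀(6.8) − 11 = 65.0 dB.
Sum in the linear (power) domain: Σ 10^(Lᵢ/10) = 10^(65.0/10) + 10^(94.0/10) + 10^(90.3/10) = 3.587e+09.
L_total = 10·log₁₀(3.587e+09) = 95.5 dB.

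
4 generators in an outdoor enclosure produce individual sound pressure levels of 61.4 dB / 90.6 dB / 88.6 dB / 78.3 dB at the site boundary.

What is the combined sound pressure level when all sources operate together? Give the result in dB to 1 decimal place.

92.9 dB

Sum in the linear (power) domain: Σ 10^(Lᵢ/10) = 10^(61.4/10) + 10^(90.6/10) + 10^(88.6/10) + 10^(78.3/10) = 1.942e+09.
L_total = 10·log₁₀(1.942e+09) = 92.9 dB.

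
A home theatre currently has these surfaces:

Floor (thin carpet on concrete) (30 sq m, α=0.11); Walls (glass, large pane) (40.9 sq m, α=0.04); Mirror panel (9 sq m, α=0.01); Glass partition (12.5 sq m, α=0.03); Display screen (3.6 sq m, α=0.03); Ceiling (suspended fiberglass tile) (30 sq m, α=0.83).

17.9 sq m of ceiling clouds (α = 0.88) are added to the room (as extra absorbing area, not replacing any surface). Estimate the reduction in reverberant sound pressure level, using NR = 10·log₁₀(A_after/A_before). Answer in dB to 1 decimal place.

1.8 dB

Summing Sᵢαᵢ: 3.300 + 1.636 + 0.090 + 0.375 + 0.108 + 24.900 → A_before = 30.409 sabins.
Added absorption = 17.9 × 0.88 = 15.752 sabins.
A_after = 30.409 + 15.752 = 46.161 sabins.
Reduction = 10 log₁₀(A_after/A_before) = 10 log₁₀(1.5180) = 1.8 dB.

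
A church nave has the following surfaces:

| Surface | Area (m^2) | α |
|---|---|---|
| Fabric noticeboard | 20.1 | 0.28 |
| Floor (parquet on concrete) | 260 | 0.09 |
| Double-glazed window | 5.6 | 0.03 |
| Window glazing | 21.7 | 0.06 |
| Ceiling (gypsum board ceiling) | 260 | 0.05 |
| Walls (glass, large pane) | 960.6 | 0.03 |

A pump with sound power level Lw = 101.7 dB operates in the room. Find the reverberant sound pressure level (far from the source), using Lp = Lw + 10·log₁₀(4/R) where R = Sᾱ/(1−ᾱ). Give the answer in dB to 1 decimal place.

Σ(Sᵢαᵢ) = 20.1×0.28 + 260×0.09 + 5.6×0.03 + 21.7×0.06 + 260×0.05 + 960.6×0.03 = 72.316; total area S = 1528.0 m^2.
ᾱ = 72.316/1528.0 = 0.0473; R = Sᾱ/(1−ᾱ) = 72.316/(1−0.0473) = 75.906 m^2.
Lp = Lw + 10 log₁₀(4/R) = 101.7 -12.78 = 88.9 dB.

88.9 dB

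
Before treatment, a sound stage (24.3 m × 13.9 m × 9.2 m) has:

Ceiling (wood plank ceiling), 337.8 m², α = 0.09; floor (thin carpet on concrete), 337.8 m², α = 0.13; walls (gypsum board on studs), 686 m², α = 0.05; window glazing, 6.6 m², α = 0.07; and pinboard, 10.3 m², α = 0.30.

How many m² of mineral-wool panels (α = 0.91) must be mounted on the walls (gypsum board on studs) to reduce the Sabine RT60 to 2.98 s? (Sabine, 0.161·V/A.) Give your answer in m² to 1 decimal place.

Summing Sᵢαᵢ: 30.402 + 43.914 + 34.300 + 0.462 + 3.090 → A₁ = 112.168 sabins.
V = 3107.484 m³. Target absorption A₂ = 0.161 × 3107.484 / 2.98 = 167.888 sabins.
ΔA needed = 167.888 − 112.168 = 55.720 sabins.
Each m² of panel replacing the walls (gypsum board on studs) adds (0.91 − 0.05) = 0.86 sabins.
Area = ΔA/Δα = 55.720/0.86 = 64.8 m².

64.8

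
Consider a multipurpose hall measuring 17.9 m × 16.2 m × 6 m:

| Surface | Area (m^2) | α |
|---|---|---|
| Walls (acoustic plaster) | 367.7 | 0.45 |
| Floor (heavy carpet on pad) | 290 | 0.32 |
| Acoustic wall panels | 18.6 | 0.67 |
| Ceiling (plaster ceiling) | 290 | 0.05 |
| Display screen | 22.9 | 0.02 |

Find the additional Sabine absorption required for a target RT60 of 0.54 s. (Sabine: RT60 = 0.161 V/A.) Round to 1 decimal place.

233.1 sabins

Equivalent absorption area: A₁ = 367.7×0.45 + 290×0.32 + 18.6×0.67 + 290×0.05 + 22.9×0.02 = 285.685 m^2.
For T = 0.54 s, need A₂ = 0.161·V/T = 0.161·1739.88/0.54 = 518.742 sabins.
ΔA = A₂ − A₁ = 518.742 − 285.685 = 233.1 sabins.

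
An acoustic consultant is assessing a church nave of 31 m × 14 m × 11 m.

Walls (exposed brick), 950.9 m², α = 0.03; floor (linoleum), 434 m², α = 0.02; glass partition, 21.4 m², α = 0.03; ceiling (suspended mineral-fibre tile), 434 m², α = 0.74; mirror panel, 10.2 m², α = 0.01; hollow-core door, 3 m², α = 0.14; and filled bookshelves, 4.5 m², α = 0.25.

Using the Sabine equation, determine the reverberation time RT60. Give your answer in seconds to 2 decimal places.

2.13 seconds

A = Σ Sᵢαᵢ = 950.9×0.03 + 434×0.02 + 21.4×0.03 + 434×0.74 + 10.2×0.01 + 3×0.14 + 4.5×0.25 = 360.656 sabins.
Room volume: 4774 m³.
Sabine: RT60 = 0.161 × 4774 / 360.656 = 2.13 s.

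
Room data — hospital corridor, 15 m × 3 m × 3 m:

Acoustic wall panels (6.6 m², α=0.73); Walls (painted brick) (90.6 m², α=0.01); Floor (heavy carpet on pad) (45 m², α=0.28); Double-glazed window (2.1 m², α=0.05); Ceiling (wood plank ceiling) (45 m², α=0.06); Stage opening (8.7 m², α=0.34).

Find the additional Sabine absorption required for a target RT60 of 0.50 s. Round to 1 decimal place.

19.4 sabins

Summing Sᵢαᵢ: 4.818 + 0.906 + 12.600 + 0.105 + 2.700 + 2.958 → A₁ = 24.087 sabins.
V = 135 m³. Required absorption A₂ = 0.161 × 135 / 0.50 = 43.470 sabins.
ΔA = A₂ − A₁ = 43.470 − 24.087 = 19.4 sabins.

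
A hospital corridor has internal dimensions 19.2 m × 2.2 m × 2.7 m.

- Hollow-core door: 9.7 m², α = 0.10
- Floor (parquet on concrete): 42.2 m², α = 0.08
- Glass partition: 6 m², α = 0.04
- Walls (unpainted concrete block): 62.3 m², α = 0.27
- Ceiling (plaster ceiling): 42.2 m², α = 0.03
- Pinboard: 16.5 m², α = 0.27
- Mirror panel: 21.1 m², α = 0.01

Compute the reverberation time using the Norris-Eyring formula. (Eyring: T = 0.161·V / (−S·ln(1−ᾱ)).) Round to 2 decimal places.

S = Σ Sᵢ = 200.0 m².
Σ(Sᵢαᵢ) = 9.7·0.10 + 42.2·0.08 + 6·0.04 + 62.3·0.27 + 42.2·0.03 + 16.5·0.27 + 21.1·0.01 = 27.339.
ᾱ = 27.339 / 200.0 = 0.1367.
Eyring denominator: −S ln(1−ᾱ) = 29.399.
V = 19.2 × 2.2 × 2.7 = 114.048 m³.
RT60 = 0.161 × 114.048 / 29.399 = 0.62 s.

0.62 sec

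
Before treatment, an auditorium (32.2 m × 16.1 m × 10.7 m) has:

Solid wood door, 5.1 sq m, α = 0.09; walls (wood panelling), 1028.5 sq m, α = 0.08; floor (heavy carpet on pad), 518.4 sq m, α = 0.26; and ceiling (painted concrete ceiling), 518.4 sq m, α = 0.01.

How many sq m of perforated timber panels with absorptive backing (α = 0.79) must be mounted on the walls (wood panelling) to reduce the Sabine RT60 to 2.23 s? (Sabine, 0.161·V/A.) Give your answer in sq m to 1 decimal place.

Summing Sᵢαᵢ: 0.459 + 82.280 + 134.784 + 5.184 → A₁ = 222.707 sabins.
V = 5547.094 m³. Target absorption A₂ = 0.161 × 5547.094 / 2.23 = 400.485 sabins.
Absorption to add: 400.485 − 222.707 = 177.778 sabins.
Net gain per sq m: Δα = 0.79 − 0.08 = 0.71.
Panel area = 177.778 / 0.71 = 250.4 sq m.

250.4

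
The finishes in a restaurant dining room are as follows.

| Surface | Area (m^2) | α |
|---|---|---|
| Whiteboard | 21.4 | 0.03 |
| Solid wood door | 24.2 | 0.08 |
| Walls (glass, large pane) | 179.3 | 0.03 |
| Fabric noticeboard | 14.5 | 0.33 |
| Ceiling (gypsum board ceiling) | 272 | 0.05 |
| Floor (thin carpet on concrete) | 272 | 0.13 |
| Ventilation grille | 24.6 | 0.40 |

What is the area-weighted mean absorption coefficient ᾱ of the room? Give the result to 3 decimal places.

0.089

Total surface area S = 808.0 m^2.
Σ(Sᵢαᵢ) = 21.4×0.03 + 24.2×0.08 + 179.3×0.03 + 14.5×0.33 + 272×0.05 + 272×0.13 + 24.6×0.40 = 71.542.
ᾱ = 71.542 / 808.0 = 0.089.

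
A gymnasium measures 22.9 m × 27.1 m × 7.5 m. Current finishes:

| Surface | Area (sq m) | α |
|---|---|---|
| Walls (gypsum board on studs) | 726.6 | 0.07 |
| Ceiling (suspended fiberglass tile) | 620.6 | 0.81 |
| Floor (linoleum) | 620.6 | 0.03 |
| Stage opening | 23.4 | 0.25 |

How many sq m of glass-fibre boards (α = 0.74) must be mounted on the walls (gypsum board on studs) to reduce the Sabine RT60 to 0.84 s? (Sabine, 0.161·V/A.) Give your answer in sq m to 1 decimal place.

468.8

Equivalent absorption area: A₁ = 726.6*0.07 + 620.6*0.81 + 620.6*0.03 + 23.4*0.25 = 578.016 sq m.
V = 4654.425 m³. Target absorption A₂ = 0.161 × 4654.425 / 0.84 = 892.098 sabins.
Absorption to add: 892.098 − 578.016 = 314.082 sabins.
Each sq m of panel replacing the walls (gypsum board on studs) adds (0.74 − 0.07) = 0.67 sabins.
Area = ΔA/Δα = 314.082/0.67 = 468.8 sq m.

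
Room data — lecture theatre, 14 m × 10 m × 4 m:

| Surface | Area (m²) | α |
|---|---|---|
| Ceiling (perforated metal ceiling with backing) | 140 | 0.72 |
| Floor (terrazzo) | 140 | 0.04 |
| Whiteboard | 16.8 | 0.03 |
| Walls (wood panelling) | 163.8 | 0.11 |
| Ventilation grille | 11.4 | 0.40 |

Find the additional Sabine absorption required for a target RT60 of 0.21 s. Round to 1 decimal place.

299.9 sabins

Total absorption A₁ = 140·0.72 + 140·0.04 + 16.8·0.03 + 163.8·0.11 + 11.4·0.40
  = 100.800 + 5.600 + 0.504 + 18.018 + 4.560 = 129.482 m² sabins.
For T = 0.21 s, need A₂ = 0.161·V/T = 0.161·560/0.21 = 429.333 sabins.
Shortfall: 429.333 − 129.482 = 299.9 sabins.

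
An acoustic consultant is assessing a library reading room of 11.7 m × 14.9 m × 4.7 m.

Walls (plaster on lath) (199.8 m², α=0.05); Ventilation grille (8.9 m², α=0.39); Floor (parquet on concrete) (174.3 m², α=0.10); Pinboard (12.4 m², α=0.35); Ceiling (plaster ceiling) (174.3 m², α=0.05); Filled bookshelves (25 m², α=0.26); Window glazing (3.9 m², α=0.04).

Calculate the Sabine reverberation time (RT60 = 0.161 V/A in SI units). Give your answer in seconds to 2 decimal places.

Equivalent absorption area: A = 199.8×0.05 + 8.9×0.39 + 174.3×0.10 + 12.4×0.35 + 174.3×0.05 + 25×0.26 + 3.9×0.04 = 50.602 m².
Volume V = 11.7 × 14.9 × 4.7 = 819.351 m³.
Sabine: RT60 = 0.161 × 819.351 / 50.602 = 2.61 s.

2.61 seconds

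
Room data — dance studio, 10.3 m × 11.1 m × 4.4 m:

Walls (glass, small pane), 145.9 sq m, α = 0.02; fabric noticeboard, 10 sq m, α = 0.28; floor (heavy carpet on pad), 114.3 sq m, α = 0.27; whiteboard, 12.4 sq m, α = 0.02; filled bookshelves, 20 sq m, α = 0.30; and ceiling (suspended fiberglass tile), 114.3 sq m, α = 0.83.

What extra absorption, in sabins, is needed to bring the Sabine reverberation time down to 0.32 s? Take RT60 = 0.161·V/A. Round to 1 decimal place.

115.4 sabins

Equivalent absorption area: A₁ = 145.9·0.02 + 10·0.28 + 114.3·0.27 + 12.4·0.02 + 20·0.30 + 114.3·0.83 = 137.696 sq m.
V = 503.052 m³. Required absorption A₂ = 0.161 × 503.052 / 0.32 = 253.098 sabins.
Additional absorption ΔA = 253.098 − 137.696 = 115.4 sabins.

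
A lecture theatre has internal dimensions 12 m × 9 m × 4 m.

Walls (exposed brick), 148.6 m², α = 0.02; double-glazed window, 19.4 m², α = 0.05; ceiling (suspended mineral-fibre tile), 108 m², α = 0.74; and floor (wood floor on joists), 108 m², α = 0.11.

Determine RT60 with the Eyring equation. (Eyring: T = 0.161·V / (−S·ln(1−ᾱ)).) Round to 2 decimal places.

Total surface area S = 148.6 + 19.4 + 108 + 108 = 384.0 m².
Σ(Sᵢαᵢ) = 148.6·0.02 + 19.4·0.05 + 108·0.74 + 108·0.11 = 95.742.
ᾱ = 95.742 / 384.0 = 0.2493.
Eyring denominator: −S ln(1−ᾱ) = 110.112.
V = 12 × 9 × 4 = 432 m³.
RT60 = 0.161 × 432 / 110.112 = 0.63 s.

0.63 s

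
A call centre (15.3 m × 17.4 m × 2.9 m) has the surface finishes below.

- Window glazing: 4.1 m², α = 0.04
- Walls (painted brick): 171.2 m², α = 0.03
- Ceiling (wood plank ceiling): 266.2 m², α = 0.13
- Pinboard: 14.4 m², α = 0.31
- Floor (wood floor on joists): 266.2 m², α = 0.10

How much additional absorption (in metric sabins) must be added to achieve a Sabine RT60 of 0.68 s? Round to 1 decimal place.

111.8 sabins

Total absorption A₁ = 4.1×0.04 + 171.2×0.03 + 266.2×0.13 + 14.4×0.31 + 266.2×0.10
  = 0.164 + 5.136 + 34.606 + 4.464 + 26.620 = 70.990 m² sabins.
For T = 0.68 s, need A₂ = 0.161·V/T = 0.161·772.038/0.68 = 182.791 sabins.
ΔA = A₂ − A₁ = 182.791 − 70.990 = 111.8 sabins.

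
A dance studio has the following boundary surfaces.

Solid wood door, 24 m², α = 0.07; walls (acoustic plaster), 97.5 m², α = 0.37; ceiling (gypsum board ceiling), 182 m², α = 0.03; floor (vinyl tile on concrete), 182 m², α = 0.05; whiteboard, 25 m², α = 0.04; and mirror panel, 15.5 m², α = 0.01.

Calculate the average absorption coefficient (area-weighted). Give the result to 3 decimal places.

Total surface area S = 526.0 m².
A = 24*0.07 + 97.5*0.37 + 182*0.03 + 182*0.05 + 25*0.04 + 15.5*0.01 = 53.470 sabins.
ᾱ = 53.470 / 526.0 = 0.102.

0.102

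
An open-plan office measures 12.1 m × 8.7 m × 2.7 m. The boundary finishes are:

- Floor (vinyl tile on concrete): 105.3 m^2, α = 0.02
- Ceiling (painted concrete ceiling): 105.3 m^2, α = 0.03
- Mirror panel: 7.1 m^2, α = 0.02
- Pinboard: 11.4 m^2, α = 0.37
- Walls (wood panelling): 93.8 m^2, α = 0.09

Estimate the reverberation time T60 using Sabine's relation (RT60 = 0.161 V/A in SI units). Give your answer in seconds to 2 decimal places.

A = Σ Sᵢαᵢ = 105.3*0.02 + 105.3*0.03 + 7.1*0.02 + 11.4*0.37 + 93.8*0.09 = 18.067 sabins.
Room volume: 284.229 m³.
RT60 = 0.161 · V / A = 0.161 × 284.229 / 18.067 = 2.53 s.

2.53 seconds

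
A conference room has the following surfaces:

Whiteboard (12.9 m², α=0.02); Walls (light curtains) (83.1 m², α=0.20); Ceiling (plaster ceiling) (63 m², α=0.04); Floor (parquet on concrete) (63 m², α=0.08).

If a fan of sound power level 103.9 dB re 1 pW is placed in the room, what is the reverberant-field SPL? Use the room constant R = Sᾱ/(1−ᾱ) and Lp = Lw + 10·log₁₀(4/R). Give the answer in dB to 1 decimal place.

Σ(Sᵢαᵢ) = 12.9×0.02 + 83.1×0.20 + 63×0.04 + 63×0.08 = 24.438; total area S = 222.0 m².
ᾱ = 0.1101, so room constant R = A/(1−ᾱ) = 27.462 m².
Lp = 103.9 + 10·log₁₀(4/27.462) = 103.9 + (-8.37) = 95.5 dB.

95.5 dB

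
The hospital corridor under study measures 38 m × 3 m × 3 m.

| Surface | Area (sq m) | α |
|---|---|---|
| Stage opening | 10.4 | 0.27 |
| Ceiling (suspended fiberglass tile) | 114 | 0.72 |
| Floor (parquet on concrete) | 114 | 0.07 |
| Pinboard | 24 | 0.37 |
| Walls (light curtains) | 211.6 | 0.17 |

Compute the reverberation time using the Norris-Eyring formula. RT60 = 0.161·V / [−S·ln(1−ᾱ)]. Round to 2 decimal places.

Total surface area S = 10.4 + 114 + 114 + 24 + 211.6 = 474.0 sq m.
Σ(Sᵢαᵢ) = 10.4×0.27 + 114×0.72 + 114×0.07 + 24×0.37 + 211.6×0.17 = 137.720.
Mean coefficient ᾱ = A/S = 0.2905.
−S·ln(1−ᾱ) = −474.0 × ln(1 − 0.2905) = 162.674.
V = 38 × 3 × 3 = 342 m³.
T = 0.161·V/[−S·ln(1−ᾱ)] = 0.161·342/162.674 = 0.34 s.

0.34 seconds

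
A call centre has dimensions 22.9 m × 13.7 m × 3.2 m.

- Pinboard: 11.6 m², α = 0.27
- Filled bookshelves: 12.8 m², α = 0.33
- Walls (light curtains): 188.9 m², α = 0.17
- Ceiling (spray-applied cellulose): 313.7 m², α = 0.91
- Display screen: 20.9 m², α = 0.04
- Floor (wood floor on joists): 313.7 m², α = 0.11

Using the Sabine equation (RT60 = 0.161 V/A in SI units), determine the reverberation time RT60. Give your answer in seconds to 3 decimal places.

Summing Sᵢαᵢ: 3.132 + 4.224 + 32.113 + 285.467 + 0.836 + 34.507 → A = 360.279 sabins.
V = 22.9·13.7·3.2 = 1003.936 m³.
RT60 = 0.161 · V / A = 0.161 × 1003.936 / 360.279 = 0.449 s.

0.449 seconds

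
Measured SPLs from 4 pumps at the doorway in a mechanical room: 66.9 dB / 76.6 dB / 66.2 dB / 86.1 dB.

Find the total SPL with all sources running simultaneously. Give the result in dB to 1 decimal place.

Σ 10^(Lᵢ/10) = 4.622e+08.
L_total = 10·log₁₀(4.622e+08) = 86.6 dB.

86.6 dB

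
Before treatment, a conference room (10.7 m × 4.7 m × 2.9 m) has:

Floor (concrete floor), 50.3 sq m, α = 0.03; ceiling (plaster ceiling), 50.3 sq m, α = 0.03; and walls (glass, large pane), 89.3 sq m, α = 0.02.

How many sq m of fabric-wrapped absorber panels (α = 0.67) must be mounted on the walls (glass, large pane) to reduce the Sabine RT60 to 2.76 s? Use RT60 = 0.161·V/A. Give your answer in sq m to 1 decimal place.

5.7

Summing Sᵢαᵢ: 1.509 + 1.509 + 1.786 → A₁ = 4.804 sabins.
V = 145.841 m³. Target absorption A₂ = 0.161 × 145.841 / 2.76 = 8.507 sabins.
ΔA needed = 8.507 − 4.804 = 3.703 sabins.
Each sq m of panel replacing the walls (glass, large pane) adds (0.67 − 0.02) = 0.65 sabins.
Panel area = 3.703 / 0.65 = 5.7 sq m.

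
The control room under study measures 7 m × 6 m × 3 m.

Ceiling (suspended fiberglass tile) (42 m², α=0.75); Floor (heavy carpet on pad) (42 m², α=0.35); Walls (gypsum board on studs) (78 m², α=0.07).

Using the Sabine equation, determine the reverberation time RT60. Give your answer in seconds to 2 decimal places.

0.39 s

A = Σ Sᵢαᵢ = 42*0.75 + 42*0.35 + 78*0.07 = 51.660 sabins.
Room volume: 126 m³.
Sabine: RT60 = 0.161 × 126 / 51.660 = 0.39 s.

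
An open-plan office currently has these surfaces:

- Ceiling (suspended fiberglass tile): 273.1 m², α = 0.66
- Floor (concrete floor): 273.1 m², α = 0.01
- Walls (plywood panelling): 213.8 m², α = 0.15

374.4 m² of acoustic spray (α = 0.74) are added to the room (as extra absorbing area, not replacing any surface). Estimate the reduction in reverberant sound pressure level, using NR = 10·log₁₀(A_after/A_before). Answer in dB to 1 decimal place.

3.6 dB

A_before = Σ Sᵢαᵢ = 273.1×0.66 + 273.1×0.01 + 213.8×0.15 = 215.047 sabins.
Treatment contributes 374.4·0.74 = 277.056 sabins.
A_after = 215.047 + 277.056 = 492.103 sabins.
NR = 10·log₁₀(492.103/215.047) = 3.6 dB.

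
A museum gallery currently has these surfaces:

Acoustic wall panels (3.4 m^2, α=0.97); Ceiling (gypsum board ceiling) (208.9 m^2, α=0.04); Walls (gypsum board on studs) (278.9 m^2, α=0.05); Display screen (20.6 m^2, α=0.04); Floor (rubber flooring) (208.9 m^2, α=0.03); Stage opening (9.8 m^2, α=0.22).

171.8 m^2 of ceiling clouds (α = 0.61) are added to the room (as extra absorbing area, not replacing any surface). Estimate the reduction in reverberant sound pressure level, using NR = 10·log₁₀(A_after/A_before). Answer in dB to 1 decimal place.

6.0 dB

Total absorption A_before = 3.4·0.97 + 208.9·0.04 + 278.9·0.05 + 20.6·0.04 + 208.9·0.03 + 9.8·0.22
  = 3.298 + 8.356 + 13.945 + 0.824 + 6.267 + 2.156 = 34.846 m^2 sabins.
Added absorption = 171.8 × 0.61 = 104.798 sabins.
New total A_after = 139.644 sabins.
NR = 10·log₁₀(139.644/34.846) = 6.0 dB.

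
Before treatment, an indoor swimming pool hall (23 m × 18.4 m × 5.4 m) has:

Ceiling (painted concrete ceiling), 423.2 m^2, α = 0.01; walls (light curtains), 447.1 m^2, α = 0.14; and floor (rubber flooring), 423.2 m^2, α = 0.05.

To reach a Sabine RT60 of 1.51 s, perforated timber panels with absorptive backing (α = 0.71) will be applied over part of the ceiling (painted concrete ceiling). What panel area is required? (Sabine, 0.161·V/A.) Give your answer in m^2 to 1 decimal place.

222.4

Summing Sᵢαᵢ: 4.232 + 62.594 + 21.160 → A₁ = 87.986 sabins.
Required A₂ = 0.161·2285.28/1.51 = 243.662 sabins.
Absorption to add: 243.662 − 87.986 = 155.676 sabins.
Each m^2 of panel replacing the ceiling (painted concrete ceiling) adds (0.71 − 0.01) = 0.70 sabins.
Panel area = 155.676 / 0.70 = 222.4 m^2.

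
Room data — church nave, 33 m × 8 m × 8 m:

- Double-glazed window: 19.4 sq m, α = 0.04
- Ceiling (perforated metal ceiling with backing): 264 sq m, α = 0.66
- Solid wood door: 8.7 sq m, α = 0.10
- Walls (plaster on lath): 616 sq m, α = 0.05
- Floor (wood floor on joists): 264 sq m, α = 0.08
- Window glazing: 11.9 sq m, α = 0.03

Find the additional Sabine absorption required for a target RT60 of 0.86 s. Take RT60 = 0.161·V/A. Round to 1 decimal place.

167.2 sabins

Summing Sᵢαᵢ: 0.776 + 174.240 + 0.870 + 30.800 + 21.120 + 0.357 → A₁ = 228.163 sabins.
V = 2112 m³. Required absorption A₂ = 0.161 × 2112 / 0.86 = 395.386 sabins.
ΔA = A₂ − A₁ = 395.386 − 228.163 = 167.2 sabins.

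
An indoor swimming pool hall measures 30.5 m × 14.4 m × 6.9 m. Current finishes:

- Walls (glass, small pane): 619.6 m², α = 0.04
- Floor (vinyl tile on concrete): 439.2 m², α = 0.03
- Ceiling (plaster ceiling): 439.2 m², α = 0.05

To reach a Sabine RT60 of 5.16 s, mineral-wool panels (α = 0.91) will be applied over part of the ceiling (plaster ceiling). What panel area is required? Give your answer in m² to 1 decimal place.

Equivalent absorption area: A₁ = 619.6×0.04 + 439.2×0.03 + 439.2×0.05 = 59.920 m².
V = 3030.48 m³. Target absorption A₂ = 0.161 × 3030.48 / 5.16 = 94.556 sabins.
ΔA needed = 94.556 − 59.920 = 34.636 sabins.
Net gain per m²: Δα = 0.91 − 0.05 = 0.86.
Area = ΔA/Δα = 34.636/0.86 = 40.3 m².

40.3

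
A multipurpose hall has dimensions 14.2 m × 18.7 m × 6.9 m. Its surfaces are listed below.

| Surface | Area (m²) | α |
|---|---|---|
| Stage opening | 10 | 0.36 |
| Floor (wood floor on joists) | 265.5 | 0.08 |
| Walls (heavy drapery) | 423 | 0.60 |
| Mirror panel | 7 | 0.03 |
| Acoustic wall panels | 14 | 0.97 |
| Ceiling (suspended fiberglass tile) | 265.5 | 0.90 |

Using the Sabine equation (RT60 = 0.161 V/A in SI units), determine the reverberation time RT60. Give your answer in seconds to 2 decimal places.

0.56 seconds

Summing Sᵢαᵢ: 3.600 + 21.240 + 253.800 + 0.210 + 13.580 + 238.950 → A = 531.380 sabins.
Room volume: 1832.226 m³.
T = 0.161 V/A = 0.161·1832.226/531.380 = 0.56 s.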